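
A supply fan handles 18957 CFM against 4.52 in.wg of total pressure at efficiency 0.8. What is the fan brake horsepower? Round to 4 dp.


BHP = 18957 * 4.52 / (6356 * 0.8) = 16.8513 hp

16.8513 hp


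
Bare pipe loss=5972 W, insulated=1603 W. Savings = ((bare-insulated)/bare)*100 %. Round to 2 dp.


Savings = ((5972-1603)/5972)*100 = 73.16 %

73.16 %


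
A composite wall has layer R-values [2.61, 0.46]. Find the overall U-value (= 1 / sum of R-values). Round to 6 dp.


R_total = 2.61 + 0.46 = 3.07
U = 1/3.07 = 0.325733

0.325733


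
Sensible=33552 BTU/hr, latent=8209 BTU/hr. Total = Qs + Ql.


Qt = 33552 + 8209 = 41761 BTU/hr

41761 BTU/hr


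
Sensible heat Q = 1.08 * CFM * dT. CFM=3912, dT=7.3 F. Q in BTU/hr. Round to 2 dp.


Q = 1.08 * 3912 * 7.3 = 30842.21 BTU/hr

30842.21 BTU/hr


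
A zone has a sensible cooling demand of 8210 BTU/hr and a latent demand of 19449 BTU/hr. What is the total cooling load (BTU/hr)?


Qt = 8210 + 19449 = 27659 BTU/hr

27659 BTU/hr


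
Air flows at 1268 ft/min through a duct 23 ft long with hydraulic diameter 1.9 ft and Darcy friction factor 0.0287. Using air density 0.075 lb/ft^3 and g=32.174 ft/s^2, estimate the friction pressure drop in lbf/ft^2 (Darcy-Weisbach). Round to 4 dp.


v_fps = 1268/60 = 21.1333 ft/s
dp = 0.0287*(23/1.9)*0.075*21.1333^2/(2*32.174) = 0.1808 lbf/ft^2

0.1808 lbf/ft^2


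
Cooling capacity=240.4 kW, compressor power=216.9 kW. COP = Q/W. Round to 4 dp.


COP = 240.4 / 216.9 = 1.1083

1.1083


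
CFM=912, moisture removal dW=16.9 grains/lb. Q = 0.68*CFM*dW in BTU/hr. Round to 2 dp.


Q = 0.68 * 912 * 16.9 = 10480.70 BTU/hr

10480.70 BTU/hr


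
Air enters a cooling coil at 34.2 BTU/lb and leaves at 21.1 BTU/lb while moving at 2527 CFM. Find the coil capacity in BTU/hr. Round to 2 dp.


Q = 4.5 * 2527 * (34.2 - 21.1) = 148966.65 BTU/hr

148966.65 BTU/hr


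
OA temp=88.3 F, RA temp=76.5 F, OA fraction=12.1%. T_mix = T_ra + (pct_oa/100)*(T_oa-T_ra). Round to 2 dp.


T_mix = 76.5 + (12.1/100)*(88.3-76.5) = 77.93 F

77.93 F


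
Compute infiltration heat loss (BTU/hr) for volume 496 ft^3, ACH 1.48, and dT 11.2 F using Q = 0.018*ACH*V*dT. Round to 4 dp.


Q = 0.018 * 1.48 * 496 * 11.2 = 147.9905 BTU/hr

147.9905 BTU/hr


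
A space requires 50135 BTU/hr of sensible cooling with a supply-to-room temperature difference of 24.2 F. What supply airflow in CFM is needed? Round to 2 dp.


CFM = 50135 / (1.08 * 24.2) = 1918.24

1918.24 CFM


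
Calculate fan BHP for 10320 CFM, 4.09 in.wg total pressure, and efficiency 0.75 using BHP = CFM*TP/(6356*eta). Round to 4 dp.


BHP = 10320 * 4.09 / (6356 * 0.75) = 8.8544 hp

8.8544 hp


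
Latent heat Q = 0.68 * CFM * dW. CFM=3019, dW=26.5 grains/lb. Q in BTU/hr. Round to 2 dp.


Q = 0.68 * 3019 * 26.5 = 54402.38 BTU/hr

54402.38 BTU/hr


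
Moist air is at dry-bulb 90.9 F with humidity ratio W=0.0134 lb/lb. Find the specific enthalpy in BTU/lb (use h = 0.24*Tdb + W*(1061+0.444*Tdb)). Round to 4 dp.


h = 0.24*90.9 + 0.0134*(1061+0.444*90.9) = 36.5742 BTU/lb

36.5742 BTU/lb


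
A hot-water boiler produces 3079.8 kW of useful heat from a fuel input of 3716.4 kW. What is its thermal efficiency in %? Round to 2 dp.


eta = (3079.8/3716.4)*100 = 82.87 %

82.87 %


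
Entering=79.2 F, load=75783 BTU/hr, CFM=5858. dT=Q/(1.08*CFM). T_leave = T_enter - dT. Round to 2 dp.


dT = 75783/(1.08*5858) = 11.9784
T_leave = 79.2 - 11.9784 = 67.22 F

67.22 F


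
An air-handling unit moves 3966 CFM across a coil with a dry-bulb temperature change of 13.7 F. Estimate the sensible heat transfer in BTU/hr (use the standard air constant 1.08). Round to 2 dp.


Q = 1.08 * 3966 * 13.7 = 58680.94 BTU/hr

58680.94 BTU/hr


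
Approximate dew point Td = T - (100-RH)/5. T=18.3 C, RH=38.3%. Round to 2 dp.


Td = 18.3 - (100-38.3)/5 = 5.96 C

5.96 C


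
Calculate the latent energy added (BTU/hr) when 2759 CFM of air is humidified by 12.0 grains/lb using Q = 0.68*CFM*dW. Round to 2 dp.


Q = 0.68 * 2759 * 12.0 = 22513.44 BTU/hr

22513.44 BTU/hr


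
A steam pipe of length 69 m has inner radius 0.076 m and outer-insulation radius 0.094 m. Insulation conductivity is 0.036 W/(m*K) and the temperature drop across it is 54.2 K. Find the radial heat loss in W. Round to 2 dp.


Q = 2*pi*0.036*69*54.2/ln(0.094/0.076) = 3979.66 W

3979.66 W


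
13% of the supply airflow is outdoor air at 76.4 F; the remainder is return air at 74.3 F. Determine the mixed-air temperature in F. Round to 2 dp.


T_mix = 0.13*76.4 + 0.87*74.3 = 74.57 F

74.57 F


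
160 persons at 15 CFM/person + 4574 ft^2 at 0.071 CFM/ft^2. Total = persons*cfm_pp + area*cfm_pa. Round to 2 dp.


Total = 160*15 + 4574*0.071 = 2724.75 CFM

2724.75 CFM


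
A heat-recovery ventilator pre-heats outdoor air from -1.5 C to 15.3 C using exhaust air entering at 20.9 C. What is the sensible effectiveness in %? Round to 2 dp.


eff = (15.3-(-1.5))/(20.9-(-1.5))*100 = 75.00 %

75.00 %


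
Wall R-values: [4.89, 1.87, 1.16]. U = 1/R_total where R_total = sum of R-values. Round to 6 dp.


R_total = 4.89 + 1.87 + 1.16 = 7.92
U = 1/7.92 = 0.126263

0.126263


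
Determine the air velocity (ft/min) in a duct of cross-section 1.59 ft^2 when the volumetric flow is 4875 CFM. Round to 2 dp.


V = 4875 / 1.59 = 3066.04 ft/min

3066.04 ft/min


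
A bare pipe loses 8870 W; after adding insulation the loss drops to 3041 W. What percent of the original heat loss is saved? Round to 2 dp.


Savings = ((8870-3041)/8870)*100 = 65.72 %

65.72 %


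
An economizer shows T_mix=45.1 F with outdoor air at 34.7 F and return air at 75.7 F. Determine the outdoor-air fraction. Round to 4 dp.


frac = (45.1 - 75.7) / (34.7 - 75.7) = 0.7463

0.7463


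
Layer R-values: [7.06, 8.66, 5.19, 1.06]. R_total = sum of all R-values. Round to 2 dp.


R_total = 7.06 + 8.66 + 5.19 + 1.06 = 21.97

21.97


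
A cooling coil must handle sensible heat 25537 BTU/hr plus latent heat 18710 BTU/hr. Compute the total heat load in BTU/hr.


Qt = 25537 + 18710 = 44247 BTU/hr

44247 BTU/hr


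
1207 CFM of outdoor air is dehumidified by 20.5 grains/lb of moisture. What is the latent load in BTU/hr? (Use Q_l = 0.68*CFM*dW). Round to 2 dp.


Q = 0.68 * 1207 * 20.5 = 16825.58 BTU/hr

16825.58 BTU/hr


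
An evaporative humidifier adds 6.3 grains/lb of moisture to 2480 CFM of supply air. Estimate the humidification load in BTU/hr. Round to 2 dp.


Q = 0.68 * 2480 * 6.3 = 10624.32 BTU/hr

10624.32 BTU/hr


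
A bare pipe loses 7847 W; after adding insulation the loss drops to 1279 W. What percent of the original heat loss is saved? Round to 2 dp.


Savings = ((7847-1279)/7847)*100 = 83.70 %

83.70 %


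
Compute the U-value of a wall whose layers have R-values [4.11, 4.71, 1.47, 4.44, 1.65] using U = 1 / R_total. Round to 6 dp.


R_total = 4.11 + 4.71 + 1.47 + 4.44 + 1.65 = 16.38
U = 1/16.38 = 0.061050

0.061050


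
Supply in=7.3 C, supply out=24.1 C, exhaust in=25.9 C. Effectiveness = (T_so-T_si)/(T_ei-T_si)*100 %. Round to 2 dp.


eff = (24.1-7.3)/(25.9-7.3)*100 = 90.32 %

90.32 %


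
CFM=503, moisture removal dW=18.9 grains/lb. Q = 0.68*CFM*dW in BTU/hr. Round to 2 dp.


Q = 0.68 * 503 * 18.9 = 6464.56 BTU/hr

6464.56 BTU/hr


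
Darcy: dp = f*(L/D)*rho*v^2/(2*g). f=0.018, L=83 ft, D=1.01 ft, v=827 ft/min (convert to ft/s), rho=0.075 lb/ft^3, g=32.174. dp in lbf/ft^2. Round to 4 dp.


v_fps = 827/60 = 13.7833 ft/s
dp = 0.018*(83/1.01)*0.075*13.7833^2/(2*32.174) = 0.3275 lbf/ft^2

0.3275 lbf/ft^2


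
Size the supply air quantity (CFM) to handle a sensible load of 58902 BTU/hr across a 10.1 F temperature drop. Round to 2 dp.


CFM = 58902 / (1.08 * 10.1) = 5399.89

5399.89 CFM


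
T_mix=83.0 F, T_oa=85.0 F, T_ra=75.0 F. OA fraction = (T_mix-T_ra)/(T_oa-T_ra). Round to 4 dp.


frac = (83.0 - 75.0) / (85.0 - 75.0) = 0.8000

0.8000


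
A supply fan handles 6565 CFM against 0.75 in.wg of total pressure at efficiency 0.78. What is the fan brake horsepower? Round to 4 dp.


BHP = 6565 * 0.75 / (6356 * 0.78) = 0.9932 hp

0.9932 hp


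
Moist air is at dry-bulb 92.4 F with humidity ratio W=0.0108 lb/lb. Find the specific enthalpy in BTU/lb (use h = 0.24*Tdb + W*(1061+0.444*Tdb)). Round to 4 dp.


h = 0.24*92.4 + 0.0108*(1061+0.444*92.4) = 34.0779 BTU/lb

34.0779 BTU/lb


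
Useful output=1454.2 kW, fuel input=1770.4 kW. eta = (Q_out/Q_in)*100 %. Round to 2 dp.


eta = (1454.2/1770.4)*100 = 82.14 %

82.14 %


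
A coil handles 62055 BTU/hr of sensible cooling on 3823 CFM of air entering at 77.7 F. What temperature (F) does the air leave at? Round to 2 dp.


dT = 62055/(1.08*3823) = 15.0296
T_leave = 77.7 - 15.0296 = 62.67 F

62.67 F


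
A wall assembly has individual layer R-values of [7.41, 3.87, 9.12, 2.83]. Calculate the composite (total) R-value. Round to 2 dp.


R_total = 7.41 + 3.87 + 9.12 + 2.83 = 23.23

23.23


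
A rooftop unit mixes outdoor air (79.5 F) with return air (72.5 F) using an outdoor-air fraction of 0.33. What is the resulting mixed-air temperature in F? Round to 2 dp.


T_mix = 0.33*79.5 + 0.67*72.5 = 74.81 F

74.81 F


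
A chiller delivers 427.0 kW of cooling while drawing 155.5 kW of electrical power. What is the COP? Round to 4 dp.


COP = 427.0 / 155.5 = 2.7460

2.7460


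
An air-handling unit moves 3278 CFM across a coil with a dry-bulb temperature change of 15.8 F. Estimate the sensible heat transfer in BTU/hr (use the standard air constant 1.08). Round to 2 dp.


Q = 1.08 * 3278 * 15.8 = 55935.79 BTU/hr

55935.79 BTU/hr


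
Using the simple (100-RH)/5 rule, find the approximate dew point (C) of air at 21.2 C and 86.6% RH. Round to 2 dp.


Td = 21.2 - (100-86.6)/5 = 18.52 C

18.52 C


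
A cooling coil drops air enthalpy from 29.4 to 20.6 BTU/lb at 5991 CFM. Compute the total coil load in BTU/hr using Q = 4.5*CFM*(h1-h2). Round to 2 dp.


Q = 4.5 * 5991 * (29.4 - 20.6) = 237243.60 BTU/hr

237243.60 BTU/hr


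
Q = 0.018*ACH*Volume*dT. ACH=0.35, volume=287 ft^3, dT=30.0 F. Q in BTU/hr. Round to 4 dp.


Q = 0.018 * 0.35 * 287 * 30.0 = 54.2430 BTU/hr

54.2430 BTU/hr


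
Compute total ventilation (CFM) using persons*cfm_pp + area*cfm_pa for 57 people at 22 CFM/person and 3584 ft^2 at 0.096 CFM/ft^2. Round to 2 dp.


Total = 57*22 + 3584*0.096 = 1598.06 CFM

1598.06 CFM


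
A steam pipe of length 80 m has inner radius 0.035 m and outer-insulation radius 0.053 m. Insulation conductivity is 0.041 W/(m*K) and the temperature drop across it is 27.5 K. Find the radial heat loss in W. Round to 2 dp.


Q = 2*pi*0.041*80*27.5/ln(0.053/0.035) = 1365.83 W

1365.83 W


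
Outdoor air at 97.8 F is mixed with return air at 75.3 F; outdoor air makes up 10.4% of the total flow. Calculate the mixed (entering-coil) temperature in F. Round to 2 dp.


T_mix = 75.3 + (10.4/100)*(97.8-75.3) = 77.64 F

77.64 F


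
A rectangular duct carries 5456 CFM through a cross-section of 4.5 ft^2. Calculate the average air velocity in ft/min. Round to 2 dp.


V = 5456 / 4.5 = 1212.44 ft/min

1212.44 ft/min


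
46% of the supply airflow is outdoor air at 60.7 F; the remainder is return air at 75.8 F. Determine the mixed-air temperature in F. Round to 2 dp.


T_mix = 0.46*60.7 + 0.54*75.8 = 68.85 F

68.85 F


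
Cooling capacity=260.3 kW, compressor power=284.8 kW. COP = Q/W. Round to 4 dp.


COP = 260.3 / 284.8 = 0.9140

0.9140


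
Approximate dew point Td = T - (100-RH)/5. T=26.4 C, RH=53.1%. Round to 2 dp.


Td = 26.4 - (100-53.1)/5 = 17.02 C

17.02 C


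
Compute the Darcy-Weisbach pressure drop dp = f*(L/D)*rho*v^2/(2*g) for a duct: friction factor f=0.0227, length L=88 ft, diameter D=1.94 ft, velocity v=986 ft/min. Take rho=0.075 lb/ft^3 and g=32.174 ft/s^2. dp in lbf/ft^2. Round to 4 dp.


v_fps = 986/60 = 16.4333 ft/s
dp = 0.0227*(88/1.94)*0.075*16.4333^2/(2*32.174) = 0.3241 lbf/ft^2

0.3241 lbf/ft^2


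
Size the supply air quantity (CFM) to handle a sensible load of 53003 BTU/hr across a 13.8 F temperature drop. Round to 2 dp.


CFM = 53003 / (1.08 * 13.8) = 3556.29

3556.29 CFM


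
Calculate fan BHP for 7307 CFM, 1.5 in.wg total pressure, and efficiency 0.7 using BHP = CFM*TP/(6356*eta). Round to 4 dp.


BHP = 7307 * 1.5 / (6356 * 0.7) = 2.4635 hp

2.4635 hp


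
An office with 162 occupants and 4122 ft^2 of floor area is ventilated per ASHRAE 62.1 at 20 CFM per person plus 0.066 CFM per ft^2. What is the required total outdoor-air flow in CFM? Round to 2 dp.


Total = 162*20 + 4122*0.066 = 3512.05 CFM

3512.05 CFM


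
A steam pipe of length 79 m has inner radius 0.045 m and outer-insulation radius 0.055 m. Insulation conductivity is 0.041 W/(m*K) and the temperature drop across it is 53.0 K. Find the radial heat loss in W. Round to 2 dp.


Q = 2*pi*0.041*79*53.0/ln(0.055/0.045) = 5375.05 W

5375.05 W


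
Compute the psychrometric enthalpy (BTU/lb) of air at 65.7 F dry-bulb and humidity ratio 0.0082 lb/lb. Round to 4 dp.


h = 0.24*65.7 + 0.0082*(1061+0.444*65.7) = 24.7074 BTU/lb

24.7074 BTU/lb


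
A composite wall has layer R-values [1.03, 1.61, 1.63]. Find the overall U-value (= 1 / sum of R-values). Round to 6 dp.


R_total = 1.03 + 1.61 + 1.63 = 4.27
U = 1/4.27 = 0.234192

0.234192


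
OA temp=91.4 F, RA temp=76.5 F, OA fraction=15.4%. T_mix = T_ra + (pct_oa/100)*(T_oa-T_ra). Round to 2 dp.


T_mix = 76.5 + (15.4/100)*(91.4-76.5) = 78.79 F

78.79 F


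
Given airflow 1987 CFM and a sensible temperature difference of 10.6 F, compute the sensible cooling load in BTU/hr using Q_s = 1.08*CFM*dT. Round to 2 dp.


Q = 1.08 * 1987 * 10.6 = 22747.18 BTU/hr

22747.18 BTU/hr


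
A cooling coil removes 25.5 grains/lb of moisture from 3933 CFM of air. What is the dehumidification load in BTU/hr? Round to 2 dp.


Q = 0.68 * 3933 * 25.5 = 68198.22 BTU/hr

68198.22 BTU/hr


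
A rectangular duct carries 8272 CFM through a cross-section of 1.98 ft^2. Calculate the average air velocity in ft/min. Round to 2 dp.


V = 8272 / 1.98 = 4177.78 ft/min

4177.78 ft/min


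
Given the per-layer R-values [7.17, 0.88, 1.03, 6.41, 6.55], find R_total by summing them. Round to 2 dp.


R_total = 7.17 + 0.88 + 1.03 + 6.41 + 6.55 = 22.04

22.04


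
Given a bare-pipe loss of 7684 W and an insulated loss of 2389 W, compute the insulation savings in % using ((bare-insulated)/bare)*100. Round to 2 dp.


Savings = ((7684-2389)/7684)*100 = 68.91 %

68.91 %


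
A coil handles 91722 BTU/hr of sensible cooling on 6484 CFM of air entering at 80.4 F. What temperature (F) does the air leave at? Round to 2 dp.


dT = 91722/(1.08*6484) = 13.0981
T_leave = 80.4 - 13.0981 = 67.30 F

67.30 F


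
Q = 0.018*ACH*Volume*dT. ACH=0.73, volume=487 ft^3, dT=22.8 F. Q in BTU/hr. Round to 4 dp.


Q = 0.018 * 0.73 * 487 * 22.8 = 145.9013 BTU/hr

145.9013 BTU/hr


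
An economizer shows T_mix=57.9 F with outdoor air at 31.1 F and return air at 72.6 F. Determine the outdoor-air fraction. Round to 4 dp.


frac = (57.9 - 72.6) / (31.1 - 72.6) = 0.3542

0.3542


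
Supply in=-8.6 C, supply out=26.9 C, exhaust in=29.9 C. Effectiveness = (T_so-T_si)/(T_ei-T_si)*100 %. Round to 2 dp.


eff = (26.9-(-8.6))/(29.9-(-8.6))*100 = 92.21 %

92.21 %


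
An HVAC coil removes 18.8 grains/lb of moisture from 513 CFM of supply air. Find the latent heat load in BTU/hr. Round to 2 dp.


Q = 0.68 * 513 * 18.8 = 6558.19 BTU/hr

6558.19 BTU/hr


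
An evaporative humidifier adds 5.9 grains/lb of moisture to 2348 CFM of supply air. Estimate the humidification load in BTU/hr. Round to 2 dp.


Q = 0.68 * 2348 * 5.9 = 9420.18 BTU/hr

9420.18 BTU/hr


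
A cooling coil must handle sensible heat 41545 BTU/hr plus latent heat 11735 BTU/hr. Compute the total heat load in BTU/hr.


Qt = 41545 + 11735 = 53280 BTU/hr

53280 BTU/hr


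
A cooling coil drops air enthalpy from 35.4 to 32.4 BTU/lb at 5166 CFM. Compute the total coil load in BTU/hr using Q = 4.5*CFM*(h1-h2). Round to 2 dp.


Q = 4.5 * 5166 * (35.4 - 32.4) = 69741.00 BTU/hr

69741.00 BTU/hr


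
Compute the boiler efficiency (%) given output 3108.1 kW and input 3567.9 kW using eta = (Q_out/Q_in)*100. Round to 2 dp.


eta = (3108.1/3567.9)*100 = 87.11 %

87.11 %


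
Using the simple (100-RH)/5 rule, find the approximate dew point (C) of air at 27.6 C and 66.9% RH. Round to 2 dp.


Td = 27.6 - (100-66.9)/5 = 20.98 C

20.98 C


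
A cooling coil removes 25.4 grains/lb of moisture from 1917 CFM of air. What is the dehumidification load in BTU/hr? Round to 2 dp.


Q = 0.68 * 1917 * 25.4 = 33110.42 BTU/hr

33110.42 BTU/hr


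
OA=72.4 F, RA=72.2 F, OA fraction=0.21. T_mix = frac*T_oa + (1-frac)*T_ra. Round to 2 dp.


T_mix = 0.21*72.4 + 0.79*72.2 = 72.24 F

72.24 F


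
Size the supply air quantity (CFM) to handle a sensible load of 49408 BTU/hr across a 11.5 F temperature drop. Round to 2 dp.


CFM = 49408 / (1.08 * 11.5) = 3978.10

3978.10 CFM


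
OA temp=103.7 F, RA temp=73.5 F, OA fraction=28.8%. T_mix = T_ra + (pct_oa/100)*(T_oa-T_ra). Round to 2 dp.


T_mix = 73.5 + (28.8/100)*(103.7-73.5) = 82.20 F

82.20 F


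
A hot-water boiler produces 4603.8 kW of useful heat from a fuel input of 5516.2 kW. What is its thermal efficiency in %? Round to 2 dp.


eta = (4603.8/5516.2)*100 = 83.46 %

83.46 %


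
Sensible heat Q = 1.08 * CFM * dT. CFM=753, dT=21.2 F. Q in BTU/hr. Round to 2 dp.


Q = 1.08 * 753 * 21.2 = 17240.69 BTU/hr

17240.69 BTU/hr


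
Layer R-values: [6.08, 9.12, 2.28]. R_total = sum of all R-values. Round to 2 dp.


R_total = 6.08 + 9.12 + 2.28 = 17.48

17.48


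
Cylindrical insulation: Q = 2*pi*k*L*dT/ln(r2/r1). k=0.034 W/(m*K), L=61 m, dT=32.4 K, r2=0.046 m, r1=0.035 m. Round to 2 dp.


Q = 2*pi*0.034*61*32.4/ln(0.046/0.035) = 1544.92 W

1544.92 W


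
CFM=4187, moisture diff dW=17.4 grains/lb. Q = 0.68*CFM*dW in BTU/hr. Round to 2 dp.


Q = 0.68 * 4187 * 17.4 = 49540.58 BTU/hr

49540.58 BTU/hr


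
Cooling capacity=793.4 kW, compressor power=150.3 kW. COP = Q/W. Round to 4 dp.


COP = 793.4 / 150.3 = 5.2788

5.2788


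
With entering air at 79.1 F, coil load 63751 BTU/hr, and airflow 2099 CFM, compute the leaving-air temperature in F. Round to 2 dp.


dT = 63751/(1.08*2099) = 28.1223
T_leave = 79.1 - 28.1223 = 50.98 F

50.98 F


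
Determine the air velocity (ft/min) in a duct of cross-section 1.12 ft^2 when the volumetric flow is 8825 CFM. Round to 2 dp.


V = 8825 / 1.12 = 7879.46 ft/min

7879.46 ft/min


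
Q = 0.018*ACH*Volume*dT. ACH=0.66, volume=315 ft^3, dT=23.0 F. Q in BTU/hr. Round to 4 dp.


Q = 0.018 * 0.66 * 315 * 23.0 = 86.0706 BTU/hr

86.0706 BTU/hr


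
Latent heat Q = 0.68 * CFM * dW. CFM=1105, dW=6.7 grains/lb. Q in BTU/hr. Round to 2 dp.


Q = 0.68 * 1105 * 6.7 = 5034.38 BTU/hr

5034.38 BTU/hr


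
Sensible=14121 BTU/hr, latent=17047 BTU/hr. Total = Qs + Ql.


Qt = 14121 + 17047 = 31168 BTU/hr

31168 BTU/hr


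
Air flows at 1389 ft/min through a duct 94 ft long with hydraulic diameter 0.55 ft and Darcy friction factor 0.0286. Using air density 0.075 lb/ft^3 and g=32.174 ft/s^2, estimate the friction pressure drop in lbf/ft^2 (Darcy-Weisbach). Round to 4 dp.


v_fps = 1389/60 = 23.15 ft/s
dp = 0.0286*(94/0.55)*0.075*23.15^2/(2*32.174) = 3.0532 lbf/ft^2

3.0532 lbf/ft^2


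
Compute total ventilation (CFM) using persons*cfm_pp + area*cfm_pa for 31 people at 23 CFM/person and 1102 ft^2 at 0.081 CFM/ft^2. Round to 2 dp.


Total = 31*23 + 1102*0.081 = 802.26 CFM

802.26 CFM


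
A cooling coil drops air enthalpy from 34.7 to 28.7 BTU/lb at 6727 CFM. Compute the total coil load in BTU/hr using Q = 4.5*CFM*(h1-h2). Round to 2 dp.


Q = 4.5 * 6727 * (34.7 - 28.7) = 181629.00 BTU/hr

181629.00 BTU/hr


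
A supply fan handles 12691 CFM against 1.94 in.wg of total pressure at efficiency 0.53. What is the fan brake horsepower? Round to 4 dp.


BHP = 12691 * 1.94 / (6356 * 0.53) = 7.3087 hp

7.3087 hp


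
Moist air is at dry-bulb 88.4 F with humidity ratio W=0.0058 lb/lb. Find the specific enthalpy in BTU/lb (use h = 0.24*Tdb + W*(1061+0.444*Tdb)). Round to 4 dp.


h = 0.24*88.4 + 0.0058*(1061+0.444*88.4) = 27.5974 BTU/lb

27.5974 BTU/lb


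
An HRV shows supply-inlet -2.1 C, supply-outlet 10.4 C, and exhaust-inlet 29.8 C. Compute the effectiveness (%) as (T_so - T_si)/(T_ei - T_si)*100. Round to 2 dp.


eff = (10.4-(-2.1))/(29.8-(-2.1))*100 = 39.18 %

39.18 %


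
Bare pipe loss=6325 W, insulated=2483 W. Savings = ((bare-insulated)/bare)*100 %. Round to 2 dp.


Savings = ((6325-2483)/6325)*100 = 60.74 %

60.74 %


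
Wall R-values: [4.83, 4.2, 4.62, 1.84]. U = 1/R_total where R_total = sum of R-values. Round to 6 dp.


R_total = 4.83 + 4.2 + 4.62 + 1.84 = 15.49
U = 1/15.49 = 0.064558

0.064558


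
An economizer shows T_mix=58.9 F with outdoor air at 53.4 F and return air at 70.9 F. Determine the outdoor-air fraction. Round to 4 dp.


frac = (58.9 - 70.9) / (53.4 - 70.9) = 0.6857

0.6857


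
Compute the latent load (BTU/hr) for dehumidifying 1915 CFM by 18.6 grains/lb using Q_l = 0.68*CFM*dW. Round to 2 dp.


Q = 0.68 * 1915 * 18.6 = 24220.92 BTU/hr

24220.92 BTU/hr


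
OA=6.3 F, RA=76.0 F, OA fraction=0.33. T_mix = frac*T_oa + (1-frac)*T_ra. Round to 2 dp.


T_mix = 0.33*6.3 + 0.67*76.0 = 53.00 F

53.00 F


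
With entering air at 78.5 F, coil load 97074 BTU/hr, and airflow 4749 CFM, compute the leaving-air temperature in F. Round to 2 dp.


dT = 97074/(1.08*4749) = 18.9268
T_leave = 78.5 - 18.9268 = 59.57 F

59.57 F


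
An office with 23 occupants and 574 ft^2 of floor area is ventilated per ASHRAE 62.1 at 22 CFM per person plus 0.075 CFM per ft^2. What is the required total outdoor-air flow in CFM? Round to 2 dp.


Total = 23*22 + 574*0.075 = 549.05 CFM

549.05 CFM


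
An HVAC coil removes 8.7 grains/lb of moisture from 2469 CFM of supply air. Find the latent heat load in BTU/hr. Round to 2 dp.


Q = 0.68 * 2469 * 8.7 = 14606.60 BTU/hr

14606.60 BTU/hr


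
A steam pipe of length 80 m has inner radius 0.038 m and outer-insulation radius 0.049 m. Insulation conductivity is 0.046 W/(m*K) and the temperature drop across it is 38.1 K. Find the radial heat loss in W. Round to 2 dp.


Q = 2*pi*0.046*80*38.1/ln(0.049/0.038) = 3465.12 W

3465.12 W


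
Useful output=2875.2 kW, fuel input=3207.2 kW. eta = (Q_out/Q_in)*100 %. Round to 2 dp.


eta = (2875.2/3207.2)*100 = 89.65 %

89.65 %


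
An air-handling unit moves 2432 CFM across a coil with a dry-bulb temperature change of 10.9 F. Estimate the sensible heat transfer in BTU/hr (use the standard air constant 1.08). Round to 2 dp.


Q = 1.08 * 2432 * 10.9 = 28629.50 BTU/hr

28629.50 BTU/hr


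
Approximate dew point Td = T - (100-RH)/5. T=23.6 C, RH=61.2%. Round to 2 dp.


Td = 23.6 - (100-61.2)/5 = 15.84 C

15.84 C


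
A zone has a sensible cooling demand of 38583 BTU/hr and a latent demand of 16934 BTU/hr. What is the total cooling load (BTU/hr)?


Qt = 38583 + 16934 = 55517 BTU/hr

55517 BTU/hr


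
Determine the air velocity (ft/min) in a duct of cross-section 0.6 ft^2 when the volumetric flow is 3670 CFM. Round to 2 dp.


V = 3670 / 0.6 = 6116.67 ft/min

6116.67 ft/min


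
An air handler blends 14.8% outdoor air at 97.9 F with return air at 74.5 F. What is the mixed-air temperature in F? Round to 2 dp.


T_mix = 74.5 + (14.8/100)*(97.9-74.5) = 77.96 F

77.96 F


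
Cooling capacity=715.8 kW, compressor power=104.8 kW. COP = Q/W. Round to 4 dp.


COP = 715.8 / 104.8 = 6.8302

6.8302


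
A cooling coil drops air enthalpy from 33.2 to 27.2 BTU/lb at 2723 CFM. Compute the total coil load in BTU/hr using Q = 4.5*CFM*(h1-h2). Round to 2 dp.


Q = 4.5 * 2723 * (33.2 - 27.2) = 73521.00 BTU/hr

73521.00 BTU/hr


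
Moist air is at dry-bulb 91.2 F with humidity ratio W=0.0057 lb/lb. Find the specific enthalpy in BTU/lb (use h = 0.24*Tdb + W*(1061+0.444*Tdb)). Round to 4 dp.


h = 0.24*91.2 + 0.0057*(1061+0.444*91.2) = 28.1665 BTU/lb

28.1665 BTU/lb


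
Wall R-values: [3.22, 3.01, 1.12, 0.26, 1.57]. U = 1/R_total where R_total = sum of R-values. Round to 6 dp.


R_total = 3.22 + 3.01 + 1.12 + 0.26 + 1.57 = 9.18
U = 1/9.18 = 0.108932

0.108932


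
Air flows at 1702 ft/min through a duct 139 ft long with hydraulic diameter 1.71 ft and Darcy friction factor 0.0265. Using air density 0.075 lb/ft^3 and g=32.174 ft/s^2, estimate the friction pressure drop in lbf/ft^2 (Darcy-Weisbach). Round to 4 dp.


v_fps = 1702/60 = 28.3667 ft/s
dp = 0.0265*(139/1.71)*0.075*28.3667^2/(2*32.174) = 2.0203 lbf/ft^2

2.0203 lbf/ft^2


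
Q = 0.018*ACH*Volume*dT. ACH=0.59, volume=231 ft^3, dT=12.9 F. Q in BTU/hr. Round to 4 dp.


Q = 0.018 * 0.59 * 231 * 12.9 = 31.6465 BTU/hr

31.6465 BTU/hr


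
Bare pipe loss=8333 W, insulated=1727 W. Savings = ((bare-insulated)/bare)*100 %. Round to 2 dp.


Savings = ((8333-1727)/8333)*100 = 79.28 %

79.28 %


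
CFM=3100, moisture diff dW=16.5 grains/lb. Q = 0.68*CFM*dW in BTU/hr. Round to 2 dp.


Q = 0.68 * 3100 * 16.5 = 34782.00 BTU/hr

34782.00 BTU/hr


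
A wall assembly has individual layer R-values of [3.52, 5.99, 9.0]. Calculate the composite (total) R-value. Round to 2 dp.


R_total = 3.52 + 5.99 + 9.0 = 18.51

18.51


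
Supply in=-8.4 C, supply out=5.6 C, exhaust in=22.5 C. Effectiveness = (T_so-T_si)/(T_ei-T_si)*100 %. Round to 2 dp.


eff = (5.6-(-8.4))/(22.5-(-8.4))*100 = 45.31 %

45.31 %


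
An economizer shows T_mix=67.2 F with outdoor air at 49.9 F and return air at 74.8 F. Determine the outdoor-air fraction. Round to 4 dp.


frac = (67.2 - 74.8) / (49.9 - 74.8) = 0.3052

0.3052


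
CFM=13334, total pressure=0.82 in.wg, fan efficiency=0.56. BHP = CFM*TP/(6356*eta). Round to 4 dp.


BHP = 13334 * 0.82 / (6356 * 0.56) = 3.0719 hp

3.0719 hp


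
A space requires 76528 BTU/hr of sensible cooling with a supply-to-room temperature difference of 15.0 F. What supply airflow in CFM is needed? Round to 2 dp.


CFM = 76528 / (1.08 * 15.0) = 4723.95

4723.95 CFM


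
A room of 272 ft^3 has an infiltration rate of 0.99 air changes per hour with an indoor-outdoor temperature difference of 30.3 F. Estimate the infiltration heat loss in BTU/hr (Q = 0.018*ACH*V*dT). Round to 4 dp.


Q = 0.018 * 0.99 * 272 * 30.3 = 146.8653 BTU/hr

146.8653 BTU/hr


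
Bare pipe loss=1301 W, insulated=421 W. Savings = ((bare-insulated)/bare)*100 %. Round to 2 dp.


Savings = ((1301-421)/1301)*100 = 67.64 %

67.64 %


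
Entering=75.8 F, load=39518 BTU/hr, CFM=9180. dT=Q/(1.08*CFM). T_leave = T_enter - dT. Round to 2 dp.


dT = 39518/(1.08*9180) = 3.9859
T_leave = 75.8 - 3.9859 = 71.81 F

71.81 F


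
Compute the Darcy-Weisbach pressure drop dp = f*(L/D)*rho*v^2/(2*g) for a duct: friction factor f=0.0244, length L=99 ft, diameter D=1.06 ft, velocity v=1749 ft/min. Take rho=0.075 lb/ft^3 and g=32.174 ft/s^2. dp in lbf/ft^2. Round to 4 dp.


v_fps = 1749/60 = 29.15 ft/s
dp = 0.0244*(99/1.06)*0.075*29.15^2/(2*32.174) = 2.2570 lbf/ft^2

2.2570 lbf/ft^2


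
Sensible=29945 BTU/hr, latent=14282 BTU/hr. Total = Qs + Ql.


Qt = 29945 + 14282 = 44227 BTU/hr

44227 BTU/hr


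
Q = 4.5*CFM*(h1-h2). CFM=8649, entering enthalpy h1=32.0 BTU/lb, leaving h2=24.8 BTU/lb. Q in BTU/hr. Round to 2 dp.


Q = 4.5 * 8649 * (32.0 - 24.8) = 280227.60 BTU/hr

280227.60 BTU/hr


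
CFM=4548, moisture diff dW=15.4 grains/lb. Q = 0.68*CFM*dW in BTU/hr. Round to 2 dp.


Q = 0.68 * 4548 * 15.4 = 47626.66 BTU/hr

47626.66 BTU/hr


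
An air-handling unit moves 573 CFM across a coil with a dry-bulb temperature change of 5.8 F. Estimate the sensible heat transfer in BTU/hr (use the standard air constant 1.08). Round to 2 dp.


Q = 1.08 * 573 * 5.8 = 3589.27 BTU/hr

3589.27 BTU/hr


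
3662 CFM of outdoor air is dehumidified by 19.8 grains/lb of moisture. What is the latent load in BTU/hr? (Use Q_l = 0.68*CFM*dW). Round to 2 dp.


Q = 0.68 * 3662 * 19.8 = 49305.17 BTU/hr

49305.17 BTU/hr


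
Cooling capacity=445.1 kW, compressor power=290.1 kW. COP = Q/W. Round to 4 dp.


COP = 445.1 / 290.1 = 1.5343

1.5343


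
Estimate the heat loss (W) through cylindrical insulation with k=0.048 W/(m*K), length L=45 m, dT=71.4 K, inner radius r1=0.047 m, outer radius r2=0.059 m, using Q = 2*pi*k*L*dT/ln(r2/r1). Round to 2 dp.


Q = 2*pi*0.048*45*71.4/ln(0.059/0.047) = 4261.48 W

4261.48 W


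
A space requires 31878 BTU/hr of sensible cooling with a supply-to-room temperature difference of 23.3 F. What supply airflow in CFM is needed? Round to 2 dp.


CFM = 31878 / (1.08 * 23.3) = 1266.81

1266.81 CFM


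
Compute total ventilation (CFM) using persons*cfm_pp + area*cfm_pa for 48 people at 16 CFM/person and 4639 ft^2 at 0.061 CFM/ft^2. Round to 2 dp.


Total = 48*16 + 4639*0.061 = 1050.98 CFM

1050.98 CFM


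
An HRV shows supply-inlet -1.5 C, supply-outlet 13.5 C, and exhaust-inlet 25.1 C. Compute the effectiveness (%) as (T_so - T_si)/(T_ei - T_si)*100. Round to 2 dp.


eff = (13.5-(-1.5))/(25.1-(-1.5))*100 = 56.39 %

56.39 %


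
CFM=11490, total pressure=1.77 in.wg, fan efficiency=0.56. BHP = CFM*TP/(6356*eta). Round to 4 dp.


BHP = 11490 * 1.77 / (6356 * 0.56) = 5.7138 hp

5.7138 hp


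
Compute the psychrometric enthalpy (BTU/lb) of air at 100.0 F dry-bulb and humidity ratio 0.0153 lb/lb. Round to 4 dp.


h = 0.24*100.0 + 0.0153*(1061+0.444*100.0) = 40.9126 BTU/lb

40.9126 BTU/lb


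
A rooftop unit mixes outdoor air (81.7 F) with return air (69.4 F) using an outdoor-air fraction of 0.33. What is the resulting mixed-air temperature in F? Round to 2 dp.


T_mix = 0.33*81.7 + 0.67*69.4 = 73.46 F

73.46 F


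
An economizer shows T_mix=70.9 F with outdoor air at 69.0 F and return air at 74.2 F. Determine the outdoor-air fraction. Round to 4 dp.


frac = (70.9 - 74.2) / (69.0 - 74.2) = 0.6346

0.6346


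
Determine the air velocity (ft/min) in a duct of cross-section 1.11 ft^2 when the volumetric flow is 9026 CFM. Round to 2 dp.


V = 9026 / 1.11 = 8131.53 ft/min

8131.53 ft/min


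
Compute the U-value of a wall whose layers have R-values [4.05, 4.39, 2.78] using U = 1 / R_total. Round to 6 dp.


R_total = 4.05 + 4.39 + 2.78 = 11.22
U = 1/11.22 = 0.089127

0.089127


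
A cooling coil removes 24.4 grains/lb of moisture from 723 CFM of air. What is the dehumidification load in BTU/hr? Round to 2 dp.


Q = 0.68 * 723 * 24.4 = 11996.02 BTU/hr

11996.02 BTU/hr


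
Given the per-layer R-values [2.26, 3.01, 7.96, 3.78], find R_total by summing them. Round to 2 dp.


R_total = 2.26 + 3.01 + 7.96 + 3.78 = 17.01

17.01


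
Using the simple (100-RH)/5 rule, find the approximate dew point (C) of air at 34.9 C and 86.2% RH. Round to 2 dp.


Td = 34.9 - (100-86.2)/5 = 32.14 C

32.14 C


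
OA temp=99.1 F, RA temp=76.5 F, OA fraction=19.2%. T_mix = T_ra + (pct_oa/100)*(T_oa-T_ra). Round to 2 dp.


T_mix = 76.5 + (19.2/100)*(99.1-76.5) = 80.84 F

80.84 F


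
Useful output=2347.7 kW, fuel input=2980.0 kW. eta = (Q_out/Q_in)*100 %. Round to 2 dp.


eta = (2347.7/2980.0)*100 = 78.78 %

78.78 %


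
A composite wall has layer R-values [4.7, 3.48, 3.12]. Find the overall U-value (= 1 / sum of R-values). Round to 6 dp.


R_total = 4.7 + 3.48 + 3.12 = 11.30
U = 1/11.30 = 0.088496

0.088496


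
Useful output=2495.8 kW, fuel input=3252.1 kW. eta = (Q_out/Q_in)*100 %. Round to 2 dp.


eta = (2495.8/3252.1)*100 = 76.74 %

76.74 %


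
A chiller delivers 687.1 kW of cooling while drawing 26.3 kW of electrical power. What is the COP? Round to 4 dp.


COP = 687.1 / 26.3 = 26.1255

26.1255


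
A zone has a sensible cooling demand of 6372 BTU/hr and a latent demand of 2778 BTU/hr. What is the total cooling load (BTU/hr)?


Qt = 6372 + 2778 = 9150 BTU/hr

9150 BTU/hr


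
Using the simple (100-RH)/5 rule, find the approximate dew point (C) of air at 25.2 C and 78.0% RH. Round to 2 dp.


Td = 25.2 - (100-78.0)/5 = 20.80 C

20.80 C


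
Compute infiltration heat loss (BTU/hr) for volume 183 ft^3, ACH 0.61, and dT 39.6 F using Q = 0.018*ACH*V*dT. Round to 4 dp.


Q = 0.018 * 0.61 * 183 * 39.6 = 79.5699 BTU/hr

79.5699 BTU/hr


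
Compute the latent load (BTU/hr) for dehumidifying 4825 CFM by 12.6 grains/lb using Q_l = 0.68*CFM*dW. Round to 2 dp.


Q = 0.68 * 4825 * 12.6 = 41340.60 BTU/hr

41340.60 BTU/hr


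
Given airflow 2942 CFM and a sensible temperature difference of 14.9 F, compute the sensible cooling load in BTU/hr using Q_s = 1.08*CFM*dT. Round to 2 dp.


Q = 1.08 * 2942 * 14.9 = 47342.66 BTU/hr

47342.66 BTU/hr


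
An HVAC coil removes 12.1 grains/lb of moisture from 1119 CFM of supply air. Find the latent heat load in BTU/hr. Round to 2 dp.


Q = 0.68 * 1119 * 12.1 = 9207.13 BTU/hr

9207.13 BTU/hr


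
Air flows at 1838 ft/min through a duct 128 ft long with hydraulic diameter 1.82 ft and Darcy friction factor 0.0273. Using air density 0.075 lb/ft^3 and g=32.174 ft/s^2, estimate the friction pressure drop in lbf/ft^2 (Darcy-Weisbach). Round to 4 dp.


v_fps = 1838/60 = 30.6333 ft/s
dp = 0.0273*(128/1.82)*0.075*30.6333^2/(2*32.174) = 2.1000 lbf/ft^2

2.1000 lbf/ft^2


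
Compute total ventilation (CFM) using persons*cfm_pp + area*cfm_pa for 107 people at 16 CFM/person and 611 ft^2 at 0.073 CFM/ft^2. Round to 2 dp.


Total = 107*16 + 611*0.073 = 1756.60 CFM

1756.60 CFM


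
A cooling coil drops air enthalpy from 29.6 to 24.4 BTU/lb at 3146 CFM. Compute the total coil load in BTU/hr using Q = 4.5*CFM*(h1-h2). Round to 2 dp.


Q = 4.5 * 3146 * (29.6 - 24.4) = 73616.40 BTU/hr

73616.40 BTU/hr


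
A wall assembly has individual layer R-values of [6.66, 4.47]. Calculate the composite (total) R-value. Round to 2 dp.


R_total = 6.66 + 4.47 = 11.13

11.13


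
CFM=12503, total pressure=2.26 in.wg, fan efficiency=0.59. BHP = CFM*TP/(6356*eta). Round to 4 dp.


BHP = 12503 * 2.26 / (6356 * 0.59) = 7.5351 hp

7.5351 hp


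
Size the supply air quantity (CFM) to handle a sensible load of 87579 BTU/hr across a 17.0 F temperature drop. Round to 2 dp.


CFM = 87579 / (1.08 * 17.0) = 4770.10

4770.10 CFM


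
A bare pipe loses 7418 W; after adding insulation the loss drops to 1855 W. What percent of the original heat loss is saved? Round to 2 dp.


Savings = ((7418-1855)/7418)*100 = 74.99 %

74.99 %


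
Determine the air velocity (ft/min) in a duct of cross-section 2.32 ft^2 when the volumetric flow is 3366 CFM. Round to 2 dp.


V = 3366 / 2.32 = 1450.86 ft/min

1450.86 ft/min


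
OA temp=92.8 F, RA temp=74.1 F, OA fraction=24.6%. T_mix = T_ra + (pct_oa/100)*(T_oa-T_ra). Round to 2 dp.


T_mix = 74.1 + (24.6/100)*(92.8-74.1) = 78.70 F

78.70 F


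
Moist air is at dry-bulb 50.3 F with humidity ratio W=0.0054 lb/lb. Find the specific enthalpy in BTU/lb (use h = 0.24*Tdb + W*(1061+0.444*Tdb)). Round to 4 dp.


h = 0.24*50.3 + 0.0054*(1061+0.444*50.3) = 17.9220 BTU/lb

17.9220 BTU/lb


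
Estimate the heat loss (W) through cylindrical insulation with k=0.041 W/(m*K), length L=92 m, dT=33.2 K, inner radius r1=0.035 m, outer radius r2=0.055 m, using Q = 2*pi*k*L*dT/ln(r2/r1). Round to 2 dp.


Q = 2*pi*0.041*92*33.2/ln(0.055/0.035) = 1740.87 W

1740.87 W


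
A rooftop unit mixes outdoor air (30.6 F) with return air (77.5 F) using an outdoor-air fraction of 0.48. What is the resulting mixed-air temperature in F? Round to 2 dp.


T_mix = 0.48*30.6 + 0.52*77.5 = 54.99 F

54.99 F


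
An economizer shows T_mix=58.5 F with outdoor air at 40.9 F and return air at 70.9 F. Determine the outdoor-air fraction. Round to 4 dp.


frac = (58.5 - 70.9) / (40.9 - 70.9) = 0.4133

0.4133


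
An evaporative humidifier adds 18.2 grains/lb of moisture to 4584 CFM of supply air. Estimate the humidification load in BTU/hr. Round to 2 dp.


Q = 0.68 * 4584 * 18.2 = 56731.58 BTU/hr

56731.58 BTU/hr


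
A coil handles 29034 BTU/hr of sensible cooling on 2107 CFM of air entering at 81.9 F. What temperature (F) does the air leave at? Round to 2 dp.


dT = 29034/(1.08*2107) = 12.7591
T_leave = 81.9 - 12.7591 = 69.14 F

69.14 F


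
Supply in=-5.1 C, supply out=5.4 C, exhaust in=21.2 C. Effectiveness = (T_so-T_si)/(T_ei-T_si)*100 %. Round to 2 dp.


eff = (5.4-(-5.1))/(21.2-(-5.1))*100 = 39.92 %

39.92 %


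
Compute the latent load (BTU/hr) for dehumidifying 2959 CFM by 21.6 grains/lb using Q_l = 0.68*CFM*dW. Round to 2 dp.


Q = 0.68 * 2959 * 21.6 = 43461.79 BTU/hr

43461.79 BTU/hr


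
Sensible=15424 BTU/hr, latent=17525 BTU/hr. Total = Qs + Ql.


Qt = 15424 + 17525 = 32949 BTU/hr

32949 BTU/hr


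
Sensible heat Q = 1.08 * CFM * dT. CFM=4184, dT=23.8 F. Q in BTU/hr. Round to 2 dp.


Q = 1.08 * 4184 * 23.8 = 107545.54 BTU/hr

107545.54 BTU/hr


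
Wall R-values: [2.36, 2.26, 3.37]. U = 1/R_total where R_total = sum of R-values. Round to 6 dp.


R_total = 2.36 + 2.26 + 3.37 = 7.99
U = 1/7.99 = 0.125156

0.125156


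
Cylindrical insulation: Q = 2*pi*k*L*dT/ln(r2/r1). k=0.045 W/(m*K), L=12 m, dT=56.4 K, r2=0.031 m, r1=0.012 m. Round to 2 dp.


Q = 2*pi*0.045*12*56.4/ln(0.031/0.012) = 201.63 W

201.63 W


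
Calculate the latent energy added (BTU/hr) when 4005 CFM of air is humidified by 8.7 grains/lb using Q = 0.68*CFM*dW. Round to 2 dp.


Q = 0.68 * 4005 * 8.7 = 23693.58 BTU/hr

23693.58 BTU/hr


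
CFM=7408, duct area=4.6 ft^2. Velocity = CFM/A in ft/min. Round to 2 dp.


V = 7408 / 4.6 = 1610.43 ft/min

1610.43 ft/min


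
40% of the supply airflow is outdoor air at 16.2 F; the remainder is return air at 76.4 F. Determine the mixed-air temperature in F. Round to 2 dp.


T_mix = 0.4*16.2 + 0.6*76.4 = 52.32 F

52.32 F


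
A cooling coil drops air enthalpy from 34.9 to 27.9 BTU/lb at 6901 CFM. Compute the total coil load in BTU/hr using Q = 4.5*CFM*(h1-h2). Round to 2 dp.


Q = 4.5 * 6901 * (34.9 - 27.9) = 217381.50 BTU/hr

217381.50 BTU/hr


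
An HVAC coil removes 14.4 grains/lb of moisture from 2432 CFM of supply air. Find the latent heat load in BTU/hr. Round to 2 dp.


Q = 0.68 * 2432 * 14.4 = 23814.14 BTU/hr

23814.14 BTU/hr


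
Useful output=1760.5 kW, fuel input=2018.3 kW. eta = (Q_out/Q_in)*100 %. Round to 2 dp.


eta = (1760.5/2018.3)*100 = 87.23 %

87.23 %


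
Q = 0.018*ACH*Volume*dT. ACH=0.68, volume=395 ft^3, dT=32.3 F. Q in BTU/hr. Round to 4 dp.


Q = 0.018 * 0.68 * 395 * 32.3 = 156.1640 BTU/hr

156.1640 BTU/hr


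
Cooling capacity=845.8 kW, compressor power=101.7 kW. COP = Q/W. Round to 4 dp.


COP = 845.8 / 101.7 = 8.3166

8.3166


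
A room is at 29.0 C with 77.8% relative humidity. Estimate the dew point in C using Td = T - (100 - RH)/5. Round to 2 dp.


Td = 29.0 - (100-77.8)/5 = 24.56 C

24.56 C


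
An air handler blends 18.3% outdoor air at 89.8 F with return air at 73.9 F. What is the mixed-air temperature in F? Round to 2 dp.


T_mix = 73.9 + (18.3/100)*(89.8-73.9) = 76.81 F

76.81 F


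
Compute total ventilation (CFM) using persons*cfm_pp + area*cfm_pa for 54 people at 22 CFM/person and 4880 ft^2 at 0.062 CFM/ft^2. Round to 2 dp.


Total = 54*22 + 4880*0.062 = 1490.56 CFM

1490.56 CFM


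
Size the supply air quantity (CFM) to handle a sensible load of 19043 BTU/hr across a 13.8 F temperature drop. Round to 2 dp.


CFM = 19043 / (1.08 * 13.8) = 1277.71

1277.71 CFM
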